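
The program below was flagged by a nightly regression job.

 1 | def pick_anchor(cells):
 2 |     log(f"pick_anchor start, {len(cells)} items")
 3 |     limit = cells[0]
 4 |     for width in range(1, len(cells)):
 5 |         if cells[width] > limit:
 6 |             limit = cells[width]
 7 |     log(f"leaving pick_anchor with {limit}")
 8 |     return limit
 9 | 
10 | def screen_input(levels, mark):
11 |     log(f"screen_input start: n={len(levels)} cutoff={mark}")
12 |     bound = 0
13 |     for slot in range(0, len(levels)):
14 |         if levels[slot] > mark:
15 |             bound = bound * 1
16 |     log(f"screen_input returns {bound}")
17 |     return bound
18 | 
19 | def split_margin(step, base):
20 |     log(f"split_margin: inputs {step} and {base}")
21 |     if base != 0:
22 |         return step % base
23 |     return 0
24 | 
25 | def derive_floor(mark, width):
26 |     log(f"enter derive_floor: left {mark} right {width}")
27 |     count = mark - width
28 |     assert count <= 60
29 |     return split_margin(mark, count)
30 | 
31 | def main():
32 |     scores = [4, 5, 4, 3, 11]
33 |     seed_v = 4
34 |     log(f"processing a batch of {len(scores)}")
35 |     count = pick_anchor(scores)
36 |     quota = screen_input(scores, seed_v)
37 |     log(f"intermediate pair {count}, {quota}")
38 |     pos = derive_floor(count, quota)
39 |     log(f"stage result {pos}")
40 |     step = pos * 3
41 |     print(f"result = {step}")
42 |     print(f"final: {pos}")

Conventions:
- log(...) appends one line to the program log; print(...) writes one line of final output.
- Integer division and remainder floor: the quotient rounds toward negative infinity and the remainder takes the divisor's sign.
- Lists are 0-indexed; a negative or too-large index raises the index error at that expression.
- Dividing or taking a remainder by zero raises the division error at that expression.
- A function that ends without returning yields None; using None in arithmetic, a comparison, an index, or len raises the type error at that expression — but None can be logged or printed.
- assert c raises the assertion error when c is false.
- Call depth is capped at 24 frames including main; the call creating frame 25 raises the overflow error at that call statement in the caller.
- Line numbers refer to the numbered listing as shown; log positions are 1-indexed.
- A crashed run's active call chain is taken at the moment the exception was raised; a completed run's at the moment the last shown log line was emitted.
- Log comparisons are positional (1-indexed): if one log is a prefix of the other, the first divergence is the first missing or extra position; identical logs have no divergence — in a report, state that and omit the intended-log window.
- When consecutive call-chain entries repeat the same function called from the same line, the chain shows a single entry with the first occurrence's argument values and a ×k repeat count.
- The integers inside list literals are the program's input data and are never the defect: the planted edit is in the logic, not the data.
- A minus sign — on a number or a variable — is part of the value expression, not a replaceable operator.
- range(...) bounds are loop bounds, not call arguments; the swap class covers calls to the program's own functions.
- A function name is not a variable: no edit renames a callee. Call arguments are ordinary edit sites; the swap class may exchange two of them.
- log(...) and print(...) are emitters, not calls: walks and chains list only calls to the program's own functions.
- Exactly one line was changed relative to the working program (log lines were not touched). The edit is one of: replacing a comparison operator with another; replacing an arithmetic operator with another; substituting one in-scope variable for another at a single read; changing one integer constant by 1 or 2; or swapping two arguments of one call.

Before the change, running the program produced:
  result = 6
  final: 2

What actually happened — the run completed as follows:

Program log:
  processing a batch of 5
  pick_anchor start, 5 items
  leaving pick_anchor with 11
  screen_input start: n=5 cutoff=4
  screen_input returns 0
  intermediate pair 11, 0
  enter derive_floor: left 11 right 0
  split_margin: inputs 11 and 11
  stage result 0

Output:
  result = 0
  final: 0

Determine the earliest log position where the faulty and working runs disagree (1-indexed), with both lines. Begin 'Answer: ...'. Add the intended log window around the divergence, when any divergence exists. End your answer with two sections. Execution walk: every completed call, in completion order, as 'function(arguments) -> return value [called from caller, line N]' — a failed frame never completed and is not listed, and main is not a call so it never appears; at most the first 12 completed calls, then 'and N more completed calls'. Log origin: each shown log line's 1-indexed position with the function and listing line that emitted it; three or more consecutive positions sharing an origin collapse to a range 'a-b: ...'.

Answer: position 5 — the shown line 'screen_input returns 0' should read 'screen_input returns 2'.
Intended log window:
  3: leaving pick_anchor with 11
  4: screen_input start: n=5 cutoff=4
  5: screen_input returns 2
  6: intermediate pair 11, 2
Execution walk:
  pick_anchor([4, 5, 4, 3, 11]) -> 11  [called from main, line 35]
  screen_input([4, 5, 4, 3, 11], 4) -> 0  [called from main, line 36]
  split_margin(11, 11) -> 0  [called from derive_floor, line 29]
  derive_floor(11, 0) -> 0  [called from main, line 38]
Log origin:
  1: emitted by main (line 34)
  2: emitted by pick_anchor (line 2)
  3: emitted by pick_anchor (line 7)
  4: emitted by screen_input (line 11)
  5: emitted by screen_input (line 16)
  6: emitted by main (line 37)
  7: emitted by derive_floor (line 26)
  8: emitted by split_margin (line 20)
  9: emitted by main (line 39)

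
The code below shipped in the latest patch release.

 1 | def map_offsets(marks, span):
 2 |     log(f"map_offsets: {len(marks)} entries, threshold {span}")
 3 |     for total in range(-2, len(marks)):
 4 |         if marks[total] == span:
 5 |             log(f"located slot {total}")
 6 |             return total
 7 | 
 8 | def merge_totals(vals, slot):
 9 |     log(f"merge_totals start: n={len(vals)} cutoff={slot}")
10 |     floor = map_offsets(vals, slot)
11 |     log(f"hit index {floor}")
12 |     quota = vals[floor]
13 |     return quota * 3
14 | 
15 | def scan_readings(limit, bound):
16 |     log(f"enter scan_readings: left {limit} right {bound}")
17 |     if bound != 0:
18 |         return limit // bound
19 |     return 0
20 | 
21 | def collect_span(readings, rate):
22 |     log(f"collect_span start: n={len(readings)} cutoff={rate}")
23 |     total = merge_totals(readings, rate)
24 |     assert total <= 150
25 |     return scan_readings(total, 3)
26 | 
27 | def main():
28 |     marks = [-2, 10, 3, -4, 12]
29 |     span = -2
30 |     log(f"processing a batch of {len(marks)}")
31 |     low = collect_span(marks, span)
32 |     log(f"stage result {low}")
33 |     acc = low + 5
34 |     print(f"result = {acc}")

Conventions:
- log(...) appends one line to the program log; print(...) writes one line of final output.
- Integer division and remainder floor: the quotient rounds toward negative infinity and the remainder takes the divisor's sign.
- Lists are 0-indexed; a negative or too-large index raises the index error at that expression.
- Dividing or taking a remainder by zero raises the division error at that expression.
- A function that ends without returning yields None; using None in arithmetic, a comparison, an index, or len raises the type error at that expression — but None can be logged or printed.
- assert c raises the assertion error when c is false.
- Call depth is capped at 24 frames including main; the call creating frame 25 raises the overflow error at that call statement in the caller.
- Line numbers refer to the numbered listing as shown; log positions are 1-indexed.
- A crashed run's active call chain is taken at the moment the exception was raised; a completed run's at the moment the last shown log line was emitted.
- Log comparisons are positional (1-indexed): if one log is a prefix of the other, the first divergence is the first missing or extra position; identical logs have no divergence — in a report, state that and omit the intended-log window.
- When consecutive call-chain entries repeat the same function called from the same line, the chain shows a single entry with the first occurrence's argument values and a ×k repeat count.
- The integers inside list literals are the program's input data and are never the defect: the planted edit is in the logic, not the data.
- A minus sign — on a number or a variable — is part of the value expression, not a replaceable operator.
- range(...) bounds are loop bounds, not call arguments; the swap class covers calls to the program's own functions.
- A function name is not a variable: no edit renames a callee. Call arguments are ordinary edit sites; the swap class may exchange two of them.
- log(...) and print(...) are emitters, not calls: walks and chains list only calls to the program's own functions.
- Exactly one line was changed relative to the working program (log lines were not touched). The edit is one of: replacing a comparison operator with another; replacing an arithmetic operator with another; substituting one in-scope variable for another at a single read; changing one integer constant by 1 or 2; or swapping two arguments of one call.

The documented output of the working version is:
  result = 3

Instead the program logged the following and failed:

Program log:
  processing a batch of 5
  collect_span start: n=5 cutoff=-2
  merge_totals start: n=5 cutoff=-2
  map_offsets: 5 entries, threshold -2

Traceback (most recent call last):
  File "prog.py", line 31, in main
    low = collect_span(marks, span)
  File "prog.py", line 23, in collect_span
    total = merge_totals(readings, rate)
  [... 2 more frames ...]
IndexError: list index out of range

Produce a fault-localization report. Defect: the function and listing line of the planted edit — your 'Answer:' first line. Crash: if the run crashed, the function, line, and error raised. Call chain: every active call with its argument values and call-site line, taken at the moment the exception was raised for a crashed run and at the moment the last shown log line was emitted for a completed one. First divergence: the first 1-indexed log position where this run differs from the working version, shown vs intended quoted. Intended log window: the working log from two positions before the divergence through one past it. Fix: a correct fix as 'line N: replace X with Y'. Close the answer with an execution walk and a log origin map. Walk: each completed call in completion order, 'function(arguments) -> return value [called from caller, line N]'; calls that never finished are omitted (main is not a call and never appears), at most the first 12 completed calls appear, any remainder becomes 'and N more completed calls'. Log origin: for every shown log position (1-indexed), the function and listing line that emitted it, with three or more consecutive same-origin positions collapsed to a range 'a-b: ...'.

Answer: the defect is in map_offsets at line 3.
Key observation: After 4 matching log lines the faulty run goes silent, while the working version continues with 'located slot 0'.
Crash: map_offsets, line 4, IndexError.
Call chain: main -> collect_span([-2, 10, 3, -4, 12], -2) (called at line 31) -> merge_totals([-2, 10, 3, -4, 12], -2) (called at line 23) -> map_offsets([-2, 10, 3, -4, 12], -2) (called at line 10).
First divergence: position 5; the shown log stops at 4 lines while the working version next logs 'located slot 0'.
Intended log window:
  3: merge_totals start: n=5 cutoff=-2
  4: map_offsets: 5 entries, threshold -2
  5: located slot 0
  6: hit index 0
Execution walk:
  (no call completed)
Log origin:
  1: logged in main at line 30
  2: logged in collect_span at line 22
  3: logged in merge_totals at line 9
  4: logged in map_offsets at line 2
A correct fix: line 3: replace `-2` with `0`.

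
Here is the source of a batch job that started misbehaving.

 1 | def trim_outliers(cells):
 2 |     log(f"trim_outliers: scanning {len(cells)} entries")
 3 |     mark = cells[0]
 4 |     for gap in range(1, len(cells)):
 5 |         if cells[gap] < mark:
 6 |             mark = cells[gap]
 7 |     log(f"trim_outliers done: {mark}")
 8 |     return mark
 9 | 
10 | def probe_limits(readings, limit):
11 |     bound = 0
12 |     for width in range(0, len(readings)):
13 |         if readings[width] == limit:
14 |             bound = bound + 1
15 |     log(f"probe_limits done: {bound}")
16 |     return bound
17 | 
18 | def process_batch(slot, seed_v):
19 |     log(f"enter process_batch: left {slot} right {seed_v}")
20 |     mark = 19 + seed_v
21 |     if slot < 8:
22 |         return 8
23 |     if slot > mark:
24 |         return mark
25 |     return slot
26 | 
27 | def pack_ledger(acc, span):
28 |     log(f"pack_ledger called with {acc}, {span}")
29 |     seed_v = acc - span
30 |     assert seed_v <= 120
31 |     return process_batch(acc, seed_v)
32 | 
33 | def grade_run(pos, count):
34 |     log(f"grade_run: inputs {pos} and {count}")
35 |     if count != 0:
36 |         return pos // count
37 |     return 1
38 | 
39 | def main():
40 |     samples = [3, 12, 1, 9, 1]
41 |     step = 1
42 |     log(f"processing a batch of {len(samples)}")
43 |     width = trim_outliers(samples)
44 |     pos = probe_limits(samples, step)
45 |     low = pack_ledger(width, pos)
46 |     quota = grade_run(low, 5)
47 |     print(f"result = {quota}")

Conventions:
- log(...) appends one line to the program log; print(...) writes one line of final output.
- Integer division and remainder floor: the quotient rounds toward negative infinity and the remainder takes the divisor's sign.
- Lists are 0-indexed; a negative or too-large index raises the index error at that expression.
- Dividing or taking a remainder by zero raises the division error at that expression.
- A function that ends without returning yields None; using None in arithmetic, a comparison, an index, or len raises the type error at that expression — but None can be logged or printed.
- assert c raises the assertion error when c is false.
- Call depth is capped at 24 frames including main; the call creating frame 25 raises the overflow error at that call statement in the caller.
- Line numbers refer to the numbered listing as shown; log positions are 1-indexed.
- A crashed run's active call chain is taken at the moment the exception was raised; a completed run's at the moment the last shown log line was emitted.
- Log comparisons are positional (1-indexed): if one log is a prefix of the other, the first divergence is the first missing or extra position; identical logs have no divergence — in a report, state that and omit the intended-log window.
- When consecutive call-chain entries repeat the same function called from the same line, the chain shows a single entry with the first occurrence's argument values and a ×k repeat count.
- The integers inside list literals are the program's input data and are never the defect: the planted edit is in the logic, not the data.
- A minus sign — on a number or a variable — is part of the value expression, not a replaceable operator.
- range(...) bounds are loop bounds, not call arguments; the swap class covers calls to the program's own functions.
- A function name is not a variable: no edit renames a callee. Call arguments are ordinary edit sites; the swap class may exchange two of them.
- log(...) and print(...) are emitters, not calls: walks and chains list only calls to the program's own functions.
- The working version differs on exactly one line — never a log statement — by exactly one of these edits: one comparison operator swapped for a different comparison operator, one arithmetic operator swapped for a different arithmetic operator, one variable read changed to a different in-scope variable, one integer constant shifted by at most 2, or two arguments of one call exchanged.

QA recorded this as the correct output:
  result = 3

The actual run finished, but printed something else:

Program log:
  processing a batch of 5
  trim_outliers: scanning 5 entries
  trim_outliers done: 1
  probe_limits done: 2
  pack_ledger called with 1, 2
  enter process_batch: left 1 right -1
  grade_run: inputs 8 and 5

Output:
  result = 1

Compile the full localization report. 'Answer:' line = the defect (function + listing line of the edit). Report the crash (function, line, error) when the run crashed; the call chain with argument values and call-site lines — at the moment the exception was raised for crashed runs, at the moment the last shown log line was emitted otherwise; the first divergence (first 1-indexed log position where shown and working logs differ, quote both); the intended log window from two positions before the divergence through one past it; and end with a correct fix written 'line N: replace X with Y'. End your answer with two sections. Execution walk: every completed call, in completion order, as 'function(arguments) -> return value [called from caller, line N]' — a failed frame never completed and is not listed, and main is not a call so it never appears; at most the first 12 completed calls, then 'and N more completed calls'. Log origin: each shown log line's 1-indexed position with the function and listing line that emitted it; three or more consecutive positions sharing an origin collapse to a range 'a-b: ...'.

Answer: the defect is in grade_run at line 36.
Key observation: The two runs log identically and part ways only at the printed values.
Call chain: main -> grade_run(8, 5) (called at line 46).
First divergence: none; the two logs match at every position.
Execution walk:
  trim_outliers([3, 12, 1, 9, 1]) -> 1  [called from main, line 43]
  probe_limits([3, 12, 1, 9, 1], 1) -> 2  [called from main, line 44]
  process_batch(1, -1) -> 8  [called from pack_ledger, line 31]
  pack_ledger(1, 2) -> 8  [called from main, line 45]
  grade_run(8, 5) -> 1  [called from main, line 46]
Log line origins:
  1 — main, line 42
  2 — trim_outliers, line 2
  3 — trim_outliers, line 7
  4 — probe_limits, line 15
  5 — pack_ledger, line 28
  6 — process_batch, line 19
  7 — grade_run, line 34
A correct fix: line 36: replace `//` with `%`.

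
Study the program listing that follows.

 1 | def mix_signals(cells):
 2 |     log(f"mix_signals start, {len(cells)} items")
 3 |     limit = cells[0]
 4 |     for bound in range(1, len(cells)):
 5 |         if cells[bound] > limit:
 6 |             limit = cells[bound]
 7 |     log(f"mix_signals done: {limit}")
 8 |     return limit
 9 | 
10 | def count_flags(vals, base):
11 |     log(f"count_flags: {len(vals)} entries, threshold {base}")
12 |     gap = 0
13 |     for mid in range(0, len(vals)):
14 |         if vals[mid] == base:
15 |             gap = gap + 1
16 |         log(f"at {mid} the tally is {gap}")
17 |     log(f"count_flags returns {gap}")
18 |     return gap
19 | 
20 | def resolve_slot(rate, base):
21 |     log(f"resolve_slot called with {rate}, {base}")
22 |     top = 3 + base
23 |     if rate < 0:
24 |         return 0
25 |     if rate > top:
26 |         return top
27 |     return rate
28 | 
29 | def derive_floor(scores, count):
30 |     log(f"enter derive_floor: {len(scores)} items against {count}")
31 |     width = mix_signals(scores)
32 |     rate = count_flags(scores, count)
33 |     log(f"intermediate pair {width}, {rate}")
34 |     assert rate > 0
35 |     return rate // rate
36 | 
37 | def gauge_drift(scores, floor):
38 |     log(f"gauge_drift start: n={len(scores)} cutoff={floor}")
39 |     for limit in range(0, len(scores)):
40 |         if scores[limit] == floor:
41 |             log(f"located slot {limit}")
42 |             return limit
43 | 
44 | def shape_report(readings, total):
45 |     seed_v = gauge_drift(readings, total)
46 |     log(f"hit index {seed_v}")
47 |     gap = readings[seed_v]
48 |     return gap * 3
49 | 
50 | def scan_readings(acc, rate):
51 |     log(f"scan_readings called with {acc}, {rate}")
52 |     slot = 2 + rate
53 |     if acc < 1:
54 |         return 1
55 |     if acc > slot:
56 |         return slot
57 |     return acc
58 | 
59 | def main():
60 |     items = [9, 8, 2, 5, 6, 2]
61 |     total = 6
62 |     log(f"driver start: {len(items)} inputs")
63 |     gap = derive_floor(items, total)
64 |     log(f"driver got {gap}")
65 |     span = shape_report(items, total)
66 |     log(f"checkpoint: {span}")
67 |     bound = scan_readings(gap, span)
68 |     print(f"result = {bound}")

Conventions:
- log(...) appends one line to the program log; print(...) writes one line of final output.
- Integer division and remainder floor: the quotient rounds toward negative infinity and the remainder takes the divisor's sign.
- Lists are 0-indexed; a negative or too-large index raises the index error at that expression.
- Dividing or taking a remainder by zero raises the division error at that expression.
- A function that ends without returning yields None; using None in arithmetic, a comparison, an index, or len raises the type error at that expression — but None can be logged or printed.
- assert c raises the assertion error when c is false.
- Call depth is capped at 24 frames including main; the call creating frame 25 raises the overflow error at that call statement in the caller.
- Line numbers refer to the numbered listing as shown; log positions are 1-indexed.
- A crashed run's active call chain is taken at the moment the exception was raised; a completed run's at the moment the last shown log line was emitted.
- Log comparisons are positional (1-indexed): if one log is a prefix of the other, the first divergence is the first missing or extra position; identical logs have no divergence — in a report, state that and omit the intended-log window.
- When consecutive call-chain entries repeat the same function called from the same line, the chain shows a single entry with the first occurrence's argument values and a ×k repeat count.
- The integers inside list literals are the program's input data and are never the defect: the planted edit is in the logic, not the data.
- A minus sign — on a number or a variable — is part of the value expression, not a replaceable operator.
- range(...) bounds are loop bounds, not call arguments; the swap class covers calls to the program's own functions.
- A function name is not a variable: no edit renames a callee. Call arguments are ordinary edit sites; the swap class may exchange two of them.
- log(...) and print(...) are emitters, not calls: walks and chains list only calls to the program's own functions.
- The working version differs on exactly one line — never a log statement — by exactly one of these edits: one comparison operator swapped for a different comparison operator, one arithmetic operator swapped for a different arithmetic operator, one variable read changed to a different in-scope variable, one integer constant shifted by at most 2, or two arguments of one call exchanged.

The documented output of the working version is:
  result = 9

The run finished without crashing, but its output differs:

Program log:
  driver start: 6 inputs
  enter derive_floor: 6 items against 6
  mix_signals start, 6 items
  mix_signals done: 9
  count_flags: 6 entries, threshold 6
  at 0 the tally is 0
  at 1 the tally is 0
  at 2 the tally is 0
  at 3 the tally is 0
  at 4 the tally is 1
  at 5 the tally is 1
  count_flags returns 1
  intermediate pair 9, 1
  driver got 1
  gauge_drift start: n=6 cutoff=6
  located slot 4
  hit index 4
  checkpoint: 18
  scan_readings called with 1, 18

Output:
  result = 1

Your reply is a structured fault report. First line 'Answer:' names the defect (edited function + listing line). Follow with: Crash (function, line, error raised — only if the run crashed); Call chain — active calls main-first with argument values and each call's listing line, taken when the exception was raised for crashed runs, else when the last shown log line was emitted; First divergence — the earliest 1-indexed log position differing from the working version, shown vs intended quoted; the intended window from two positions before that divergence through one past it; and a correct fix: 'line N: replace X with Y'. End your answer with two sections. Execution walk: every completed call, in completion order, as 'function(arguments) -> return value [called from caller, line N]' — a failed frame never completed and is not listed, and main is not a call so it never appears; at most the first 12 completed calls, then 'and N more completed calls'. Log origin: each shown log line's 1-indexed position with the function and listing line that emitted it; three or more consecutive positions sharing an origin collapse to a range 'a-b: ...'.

Answer: the defect is in derive_floor at line 35.
Core observation: Log line 14 is where behavior first shows: 'driver got 1' appears instead of 'driver got 9'.
Call chain: main -> scan_readings(1, 18) (called at line 67).
First divergence: position 14; shown 'driver got 1' vs intended 'driver got 9'.
Intended log window:
  12: count_flags returns 1
  13: intermediate pair 9, 1
  14: driver got 9
  15: gauge_drift start: n=6 cutoff=6
Execution walk:
  mix_signals([9, 8, 2, 5, 6, 2]) -> 9  [called from derive_floor, line 31]
  count_flags([9, 8, 2, 5, 6, 2], 6) -> 1  [called from derive_floor, line 32]
  derive_floor([9, 8, 2, 5, 6, 2], 6) -> 1  [called from main, line 63]
  gauge_drift([9, 8, 2, 5, 6, 2], 6) -> 4  [called from shape_report, line 45]
  shape_report([9, 8, 2, 5, 6, 2], 6) -> 18  [called from main, line 65]
  scan_readings(1, 18) -> 1  [called from main, line 67]
Log origins:
  1: from main, line 62
  2: from derive_floor, line 30
  3: from mix_signals, line 2
  4: from mix_signals, line 7
  5: from count_flags, line 11
  6-11: from count_flags, line 16
  12: from count_flags, line 17
  13: from derive_floor, line 33
  14: from main, line 64
  15: from gauge_drift, line 38
  16: from gauge_drift, line 41
  17: from shape_report, line 46
  18: from main, line 66
  19: from scan_readings, line 51
A correct fix: line 35: replace `rate // rate` with `width // rate`.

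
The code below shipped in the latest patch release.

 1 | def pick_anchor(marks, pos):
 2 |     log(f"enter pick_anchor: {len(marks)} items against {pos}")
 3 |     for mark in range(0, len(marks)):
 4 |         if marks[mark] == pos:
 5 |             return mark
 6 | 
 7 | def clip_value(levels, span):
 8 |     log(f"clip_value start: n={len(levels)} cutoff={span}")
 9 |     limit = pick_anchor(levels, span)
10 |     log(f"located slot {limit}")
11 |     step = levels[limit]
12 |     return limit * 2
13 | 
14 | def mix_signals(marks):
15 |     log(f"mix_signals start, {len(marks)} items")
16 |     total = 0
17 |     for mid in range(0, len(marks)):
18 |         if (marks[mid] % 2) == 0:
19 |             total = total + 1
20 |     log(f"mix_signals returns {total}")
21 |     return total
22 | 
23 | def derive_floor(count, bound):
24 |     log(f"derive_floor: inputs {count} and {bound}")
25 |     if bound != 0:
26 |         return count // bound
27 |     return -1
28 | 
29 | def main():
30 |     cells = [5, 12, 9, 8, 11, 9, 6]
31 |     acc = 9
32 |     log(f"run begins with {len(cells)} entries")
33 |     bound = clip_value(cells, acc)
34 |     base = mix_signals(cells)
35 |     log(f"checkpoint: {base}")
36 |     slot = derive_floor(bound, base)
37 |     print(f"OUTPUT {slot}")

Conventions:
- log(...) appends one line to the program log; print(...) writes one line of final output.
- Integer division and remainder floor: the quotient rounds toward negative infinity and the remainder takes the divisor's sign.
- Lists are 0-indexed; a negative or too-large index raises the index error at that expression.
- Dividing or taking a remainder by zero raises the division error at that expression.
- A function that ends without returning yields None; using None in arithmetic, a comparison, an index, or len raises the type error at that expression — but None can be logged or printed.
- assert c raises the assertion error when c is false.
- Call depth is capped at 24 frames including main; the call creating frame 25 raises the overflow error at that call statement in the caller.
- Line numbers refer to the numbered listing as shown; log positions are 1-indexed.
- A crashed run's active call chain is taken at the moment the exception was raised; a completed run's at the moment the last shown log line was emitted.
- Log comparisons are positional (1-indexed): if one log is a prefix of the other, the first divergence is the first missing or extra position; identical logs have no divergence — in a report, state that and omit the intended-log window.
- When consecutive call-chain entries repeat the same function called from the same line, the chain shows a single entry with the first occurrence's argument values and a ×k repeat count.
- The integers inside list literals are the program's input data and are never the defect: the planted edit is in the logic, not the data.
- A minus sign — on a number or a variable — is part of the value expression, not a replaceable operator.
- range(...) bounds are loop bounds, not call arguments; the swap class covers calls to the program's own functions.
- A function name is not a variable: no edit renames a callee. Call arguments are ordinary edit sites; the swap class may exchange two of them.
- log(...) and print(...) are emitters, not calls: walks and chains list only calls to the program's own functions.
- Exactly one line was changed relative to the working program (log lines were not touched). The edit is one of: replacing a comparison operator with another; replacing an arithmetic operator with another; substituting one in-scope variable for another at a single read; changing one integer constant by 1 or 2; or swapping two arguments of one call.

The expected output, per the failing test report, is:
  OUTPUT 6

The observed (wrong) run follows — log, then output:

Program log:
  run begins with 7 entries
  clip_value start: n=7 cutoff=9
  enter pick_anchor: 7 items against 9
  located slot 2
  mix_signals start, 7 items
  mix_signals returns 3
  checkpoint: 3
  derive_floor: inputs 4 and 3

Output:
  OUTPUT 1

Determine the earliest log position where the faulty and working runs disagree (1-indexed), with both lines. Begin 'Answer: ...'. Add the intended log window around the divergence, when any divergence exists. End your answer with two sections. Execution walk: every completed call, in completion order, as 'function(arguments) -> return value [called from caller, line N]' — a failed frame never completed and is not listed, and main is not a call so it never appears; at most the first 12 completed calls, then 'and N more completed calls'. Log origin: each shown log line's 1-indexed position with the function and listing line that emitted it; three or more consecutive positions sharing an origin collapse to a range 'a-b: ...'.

Answer: position 8 — the shown line 'derive_floor: inputs 4 and 3' should read 'derive_floor: inputs 18 and 3'.
Intended log window:
  6: mix_signals returns 3
  7: checkpoint: 3
  8: derive_floor: inputs 18 and 3
Execution walk:
  pick_anchor([5, 12, 9, 8, 11, 9, 6], 9) -> 2  [called from clip_value, line 9]
  clip_value([5, 12, 9, 8, 11, 9, 6], 9) -> 4  [called from main, line 33]
  mix_signals([5, 12, 9, 8, 11, 9, 6]) -> 3  [called from main, line 34]
  derive_floor(4, 3) -> 1  [called from main, line 36]
Log line origins:
  1 — main, line 32
  2 — clip_value, line 8
  3 — pick_anchor, line 2
  4 — clip_value, line 10
  5 — mix_signals, line 15
  6 — mix_signals, line 20
  7 — main, line 35
  8 — derive_floor, line 24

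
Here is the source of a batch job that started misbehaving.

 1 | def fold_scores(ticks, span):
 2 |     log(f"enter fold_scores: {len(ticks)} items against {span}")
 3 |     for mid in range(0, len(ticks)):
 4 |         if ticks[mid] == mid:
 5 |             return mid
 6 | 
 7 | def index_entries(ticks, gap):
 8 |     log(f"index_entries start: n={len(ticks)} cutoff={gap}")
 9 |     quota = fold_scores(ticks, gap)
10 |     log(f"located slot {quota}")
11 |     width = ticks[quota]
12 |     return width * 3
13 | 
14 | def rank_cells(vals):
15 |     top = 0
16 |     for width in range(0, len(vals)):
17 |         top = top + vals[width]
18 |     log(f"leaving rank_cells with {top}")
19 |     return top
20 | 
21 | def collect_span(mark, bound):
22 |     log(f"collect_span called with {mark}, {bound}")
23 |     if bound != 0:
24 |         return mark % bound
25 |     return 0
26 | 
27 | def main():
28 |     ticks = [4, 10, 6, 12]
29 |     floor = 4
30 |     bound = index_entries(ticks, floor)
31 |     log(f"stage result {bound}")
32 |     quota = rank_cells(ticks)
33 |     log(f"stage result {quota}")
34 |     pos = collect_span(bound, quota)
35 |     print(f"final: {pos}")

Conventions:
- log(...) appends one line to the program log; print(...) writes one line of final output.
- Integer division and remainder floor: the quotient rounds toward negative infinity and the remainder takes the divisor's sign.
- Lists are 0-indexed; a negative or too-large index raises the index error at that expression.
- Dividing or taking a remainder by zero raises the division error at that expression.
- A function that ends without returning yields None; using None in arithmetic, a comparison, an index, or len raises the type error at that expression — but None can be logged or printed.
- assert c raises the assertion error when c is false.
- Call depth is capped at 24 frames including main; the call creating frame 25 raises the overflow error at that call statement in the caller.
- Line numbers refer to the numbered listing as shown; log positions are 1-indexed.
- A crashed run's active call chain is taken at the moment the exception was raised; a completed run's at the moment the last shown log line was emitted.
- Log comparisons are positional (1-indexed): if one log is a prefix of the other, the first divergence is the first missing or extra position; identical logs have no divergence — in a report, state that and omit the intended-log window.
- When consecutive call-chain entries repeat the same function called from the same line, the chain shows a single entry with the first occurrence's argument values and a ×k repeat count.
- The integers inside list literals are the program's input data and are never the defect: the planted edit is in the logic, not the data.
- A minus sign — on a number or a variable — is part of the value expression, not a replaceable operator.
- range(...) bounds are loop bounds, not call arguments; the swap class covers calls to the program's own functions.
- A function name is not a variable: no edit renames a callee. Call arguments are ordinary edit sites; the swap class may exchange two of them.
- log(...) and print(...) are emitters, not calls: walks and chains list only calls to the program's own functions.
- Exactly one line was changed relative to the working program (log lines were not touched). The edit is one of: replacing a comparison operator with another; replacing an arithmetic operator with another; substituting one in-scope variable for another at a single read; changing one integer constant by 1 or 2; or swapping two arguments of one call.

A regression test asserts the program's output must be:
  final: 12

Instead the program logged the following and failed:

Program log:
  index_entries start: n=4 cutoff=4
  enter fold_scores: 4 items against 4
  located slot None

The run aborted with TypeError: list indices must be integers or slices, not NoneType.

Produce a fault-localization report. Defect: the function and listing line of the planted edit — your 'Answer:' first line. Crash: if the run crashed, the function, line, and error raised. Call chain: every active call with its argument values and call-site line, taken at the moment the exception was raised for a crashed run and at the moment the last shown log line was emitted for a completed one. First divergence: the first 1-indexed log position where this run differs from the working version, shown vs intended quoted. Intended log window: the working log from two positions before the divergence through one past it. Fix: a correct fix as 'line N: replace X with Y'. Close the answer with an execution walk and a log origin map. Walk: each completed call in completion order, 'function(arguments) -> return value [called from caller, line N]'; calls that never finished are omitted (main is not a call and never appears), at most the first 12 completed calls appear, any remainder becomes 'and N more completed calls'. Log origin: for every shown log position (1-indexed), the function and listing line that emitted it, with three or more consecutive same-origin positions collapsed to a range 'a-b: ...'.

Answer: the defect is in fold_scores at line 4.
Core observation: The earliest visible damage is log position 3 — 'located slot None' rather than the intended 'located slot 0'.
Crash: index_entries, line 11, TypeError.
Call chain: main -> index_entries([4, 10, 6, 12], 4) (called at line 30).
First divergence: position 3 — the shown line 'located slot None' should read 'located slot 0'.
Intended log window:
  1: index_entries start: n=4 cutoff=4
  2: enter fold_scores: 4 items against 4
  3: located slot 0
  4: stage result 12
Execution walk:
  fold_scores([4, 10, 6, 12], 4) -> None  [called from index_entries, line 9]
Log origin:
  1: from index_entries, line 8
  2: from fold_scores, line 2
  3: from index_entries, line 10
A correct fix: line 4: replace `ticks[mid] == mid` with `ticks[mid] == span`.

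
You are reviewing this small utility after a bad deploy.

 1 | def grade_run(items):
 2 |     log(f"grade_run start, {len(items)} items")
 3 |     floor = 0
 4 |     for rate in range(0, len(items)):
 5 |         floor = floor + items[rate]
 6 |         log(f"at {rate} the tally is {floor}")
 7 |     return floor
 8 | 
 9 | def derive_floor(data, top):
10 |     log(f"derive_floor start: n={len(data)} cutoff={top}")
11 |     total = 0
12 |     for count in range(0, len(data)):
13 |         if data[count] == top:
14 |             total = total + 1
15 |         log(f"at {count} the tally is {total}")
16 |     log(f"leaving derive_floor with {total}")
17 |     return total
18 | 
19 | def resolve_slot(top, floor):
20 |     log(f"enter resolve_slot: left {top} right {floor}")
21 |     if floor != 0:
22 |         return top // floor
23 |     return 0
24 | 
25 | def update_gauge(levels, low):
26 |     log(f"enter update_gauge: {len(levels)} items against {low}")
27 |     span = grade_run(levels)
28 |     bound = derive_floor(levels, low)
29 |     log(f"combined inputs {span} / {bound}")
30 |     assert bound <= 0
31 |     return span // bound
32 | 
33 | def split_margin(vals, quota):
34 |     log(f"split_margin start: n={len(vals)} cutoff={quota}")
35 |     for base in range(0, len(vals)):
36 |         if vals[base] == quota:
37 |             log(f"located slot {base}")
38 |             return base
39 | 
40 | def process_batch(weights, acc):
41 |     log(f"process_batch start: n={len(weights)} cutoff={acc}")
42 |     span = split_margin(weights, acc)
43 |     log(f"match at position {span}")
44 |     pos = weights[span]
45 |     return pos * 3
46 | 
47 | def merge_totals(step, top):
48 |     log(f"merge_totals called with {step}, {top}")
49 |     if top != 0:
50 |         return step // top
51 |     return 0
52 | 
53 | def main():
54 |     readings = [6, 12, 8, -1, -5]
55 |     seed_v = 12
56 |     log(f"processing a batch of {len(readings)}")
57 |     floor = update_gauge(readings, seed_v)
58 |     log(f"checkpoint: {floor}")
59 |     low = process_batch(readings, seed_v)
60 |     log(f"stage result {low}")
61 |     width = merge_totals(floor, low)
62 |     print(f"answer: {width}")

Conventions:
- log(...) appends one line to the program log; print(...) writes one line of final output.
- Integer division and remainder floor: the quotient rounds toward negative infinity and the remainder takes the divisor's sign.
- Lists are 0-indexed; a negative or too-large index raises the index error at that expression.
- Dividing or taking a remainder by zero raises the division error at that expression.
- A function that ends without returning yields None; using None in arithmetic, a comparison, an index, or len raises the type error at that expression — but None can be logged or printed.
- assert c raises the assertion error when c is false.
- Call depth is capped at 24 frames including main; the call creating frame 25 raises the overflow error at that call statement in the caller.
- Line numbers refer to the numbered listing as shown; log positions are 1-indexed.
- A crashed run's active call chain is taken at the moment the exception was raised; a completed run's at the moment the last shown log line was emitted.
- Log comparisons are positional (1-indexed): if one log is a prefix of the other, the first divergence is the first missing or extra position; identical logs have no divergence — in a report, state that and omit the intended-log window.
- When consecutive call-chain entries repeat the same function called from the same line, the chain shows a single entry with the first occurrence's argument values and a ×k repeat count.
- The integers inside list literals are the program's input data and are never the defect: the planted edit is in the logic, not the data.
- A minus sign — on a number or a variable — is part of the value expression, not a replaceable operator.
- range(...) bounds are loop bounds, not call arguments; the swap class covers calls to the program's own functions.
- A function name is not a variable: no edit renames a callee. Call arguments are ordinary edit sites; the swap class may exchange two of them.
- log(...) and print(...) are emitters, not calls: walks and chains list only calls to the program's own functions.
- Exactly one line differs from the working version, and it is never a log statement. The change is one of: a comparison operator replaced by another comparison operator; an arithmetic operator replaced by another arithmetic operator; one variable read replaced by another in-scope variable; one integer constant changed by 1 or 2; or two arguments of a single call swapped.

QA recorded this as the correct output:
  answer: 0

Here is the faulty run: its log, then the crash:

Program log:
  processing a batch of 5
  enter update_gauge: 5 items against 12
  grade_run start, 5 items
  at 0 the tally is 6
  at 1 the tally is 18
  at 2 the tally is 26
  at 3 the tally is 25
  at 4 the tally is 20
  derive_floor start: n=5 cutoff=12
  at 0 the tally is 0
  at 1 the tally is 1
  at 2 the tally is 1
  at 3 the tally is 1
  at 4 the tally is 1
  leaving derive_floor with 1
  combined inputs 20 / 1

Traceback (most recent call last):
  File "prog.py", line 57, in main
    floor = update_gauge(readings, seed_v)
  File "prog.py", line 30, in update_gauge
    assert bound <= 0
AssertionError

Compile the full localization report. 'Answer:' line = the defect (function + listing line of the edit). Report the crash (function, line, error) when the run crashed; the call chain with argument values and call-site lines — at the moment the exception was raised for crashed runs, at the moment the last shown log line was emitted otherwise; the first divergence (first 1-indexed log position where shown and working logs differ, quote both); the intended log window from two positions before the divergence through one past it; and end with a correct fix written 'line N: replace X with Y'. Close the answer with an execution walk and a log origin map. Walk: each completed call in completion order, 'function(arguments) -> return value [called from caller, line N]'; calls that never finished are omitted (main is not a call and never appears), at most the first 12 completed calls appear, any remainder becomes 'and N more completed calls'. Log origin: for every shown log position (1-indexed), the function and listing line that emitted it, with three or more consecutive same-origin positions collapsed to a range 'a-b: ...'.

Answer: the defect is in update_gauge at line 30.
Key fact: The log ends early — 16 lines, where the working version next logs 'checkpoint: 20'.
Crash: update_gauge, line 30, AssertionError.
Call chain: main -> update_gauge([6, 12, 8, -1, -5], 12) (called at line 57).
First divergence: position 17; the shown log stops at 16 lines while the working version next logs 'checkpoint: 20'.
Intended log window:
  15: leaving derive_floor with 1
  16: combined inputs 20 / 1
  17: checkpoint: 20
  18: process_batch start: n=5 cutoff=12
Execution walk:
  grade_run([6, 12, 8, -1, -5]) -> 20  [called from update_gauge, line 27]
  derive_floor([6, 12, 8, -1, -5], 12) -> 1  [called from update_gauge, line 28]
Log line origins:
  1: logged in main at line 56
  2: logged in update_gauge at line 26
  3: logged in grade_run at line 2
  4-8: logged in grade_run at line 6
  9: logged in derive_floor at line 10
  10-14: logged in derive_floor at line 15
  15: logged in derive_floor at line 16
  16: logged in update_gauge at line 29
A correct fix: line 30: replace `<=` with `>`.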